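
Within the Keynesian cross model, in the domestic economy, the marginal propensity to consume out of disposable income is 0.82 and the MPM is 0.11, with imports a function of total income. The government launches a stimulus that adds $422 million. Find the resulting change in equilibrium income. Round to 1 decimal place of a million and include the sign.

+$1,455.2 million

Expenditure multiplier = 1/(1 − c + m) = 1/(1 − 0.82 + 0.11) = 1/0.29 ≈ 3.448.
ΔY = k × ΔG = (+$422 million) / 0.29 ≈ +$1,455.2 million.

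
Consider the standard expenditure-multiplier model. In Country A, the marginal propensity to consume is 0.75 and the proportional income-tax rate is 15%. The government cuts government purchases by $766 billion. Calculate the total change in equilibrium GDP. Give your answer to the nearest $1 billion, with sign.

Spending multiplier = 1/(1 − c(1−t)) = 1/(1 − 0.75×0.85) = 1/0.3625 ≈ 2.759.
ΔY = k × ΔG = (−$766 billion) / 0.3625 ≈ −$2,113 billion.

−$2,113 billion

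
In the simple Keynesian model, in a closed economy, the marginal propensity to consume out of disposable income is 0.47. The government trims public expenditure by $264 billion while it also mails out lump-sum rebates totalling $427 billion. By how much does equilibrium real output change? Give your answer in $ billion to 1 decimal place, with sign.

Expenditure multiplier = 1/(1 − MPC) = 1/(1 − 0.47) = 1/0.53 ≈ 1.887.
ΔG contributes k·ΔG = (−$264 billion) / 0.53 ≈ −$498.1 billion.
ΔT of −$427 billion changes first-round spending by −c·ΔT = +$200.69 billion, contributing k·(−c·ΔT) = (+$200.69 billion) / 0.53 ≈ +$378.7 billion.
Net ΔY = k(ΔG − c·ΔT) = (−$63.31 billion) / 0.53 ≈ −$119.5 billion.

−$119.5 billion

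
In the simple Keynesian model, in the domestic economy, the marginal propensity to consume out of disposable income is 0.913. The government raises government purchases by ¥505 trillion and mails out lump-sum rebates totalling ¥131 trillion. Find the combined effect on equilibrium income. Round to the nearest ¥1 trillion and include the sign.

Expenditure multiplier = 1/(1 − MPC) = 1/(1 − 0.913) = 1/0.087 ≈ 11.494.
ΔG contributes k·ΔG = (+¥505 trillion) / 0.087 ≈ +¥5,804.6 trillion.
ΔT of −¥131 trillion changes first-round spending by −c·ΔT = +¥119.603 trillion, contributing k·(−c·ΔT) = (+¥119.603 trillion) / 0.087 ≈ +¥1,374.7 trillion.
Net ΔY = k(ΔG − c·ΔT) = (+¥624.603 trillion) / 0.087 ≈ +¥7,179 trillion.

+¥7,179 trillion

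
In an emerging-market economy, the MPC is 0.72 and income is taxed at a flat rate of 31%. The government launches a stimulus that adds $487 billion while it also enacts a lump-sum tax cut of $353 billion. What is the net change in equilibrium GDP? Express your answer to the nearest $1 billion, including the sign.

Expenditure multiplier = 1/(1 − c(1−t)) = 1/(1 − 0.72×0.69) = 1/0.5032 ≈ 1.987.
ΔG contributes k·ΔG = (+$487 billion) / 0.5032 ≈ +$967.8 billion.
ΔT of −$353 billion changes first-round spending by −c·ΔT = +$254.16 billion, contributing k·(−c·ΔT) = (+$254.16 billion) / 0.5032 ≈ +$505.1 billion.
Net ΔY = k(ΔG − c·ΔT) = (+$741.16 billion) / 0.5032 ≈ +$1,473 billion.

+$1,473 billion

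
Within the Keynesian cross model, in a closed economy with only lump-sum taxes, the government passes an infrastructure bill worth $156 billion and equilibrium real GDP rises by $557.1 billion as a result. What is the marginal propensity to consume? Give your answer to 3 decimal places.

0.720

Implied spending multiplier k = ΔY/ΔG = 557.1/156 ≈ 3.5712.
Since k = 1/(1 − MPC), MPC = 1 − 1/k = 1 − ΔG/ΔY = 1 − 156/557.1 ≈ 0.720.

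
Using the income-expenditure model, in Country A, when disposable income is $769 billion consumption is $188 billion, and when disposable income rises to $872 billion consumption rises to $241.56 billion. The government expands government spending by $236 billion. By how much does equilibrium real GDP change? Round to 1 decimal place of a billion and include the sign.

MPC = ΔC/ΔYd = (241.56 − 188)/(872 − 769) = 53.56/103 = 0.52.
Spending multiplier = 1/(1 − MPC) = 1/(1 − 0.52) = 1/0.48 ≈ 2.083.
ΔY = k × ΔG = (+$236 billion) / 0.48 ≈ +$491.7 billion.

+$491.7 billion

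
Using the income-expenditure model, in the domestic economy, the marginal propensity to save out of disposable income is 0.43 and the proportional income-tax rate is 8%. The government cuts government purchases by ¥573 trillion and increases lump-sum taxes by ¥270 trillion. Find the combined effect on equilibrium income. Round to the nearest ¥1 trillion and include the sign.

MPC = 1 − MPS = 1 − 0.43 = 0.57.
Expenditure multiplier = 1/(1 − c(1−t)) = 1/(1 − 0.57×0.92) = 1/0.4756 ≈ 2.103.
ΔG contributes k·ΔG = (−¥573 trillion) / 0.4756 ≈ −¥1,204.8 trillion.
ΔT of +¥270 trillion changes first-round spending by −c·ΔT = −¥153.9 trillion, contributing k·(−c·ΔT) = (−¥153.9 trillion) / 0.4756 ≈ −¥323.6 trillion.
Net ΔY = k(ΔG − c·ΔT) = (−¥726.9 trillion) / 0.4756 ≈ −¥1,528 trillion.

−¥1,528 trillion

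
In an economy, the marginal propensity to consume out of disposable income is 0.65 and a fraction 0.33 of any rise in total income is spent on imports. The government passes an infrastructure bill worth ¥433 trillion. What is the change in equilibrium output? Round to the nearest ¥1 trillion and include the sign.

+¥637 trillion

Expenditure multiplier = 1/(1 − c + m) = 1/(1 − 0.65 + 0.33) = 1/0.68 ≈ 1.471.
ΔY = k × ΔG = (+¥433 trillion) / 0.68 ≈ +¥637 trillion.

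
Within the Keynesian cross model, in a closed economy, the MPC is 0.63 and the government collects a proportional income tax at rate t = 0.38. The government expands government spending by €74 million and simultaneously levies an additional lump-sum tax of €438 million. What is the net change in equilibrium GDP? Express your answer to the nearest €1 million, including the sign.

−€331 million

Expenditure multiplier = 1/(1 − c(1−t)) = 1/(1 − 0.63×0.62) = 1/0.6094 ≈ 1.641.
ΔG contributes k·ΔG = (+€74 million) / 0.6094 ≈ +€121.4 million.
ΔT of +€438 million changes first-round spending by −c·ΔT = −€275.94 million, contributing k·(−c·ΔT) = (−€275.94 million) / 0.6094 ≈ −€452.8 million.
Net ΔY = k(ΔG − c·ΔT) = (−€201.94 million) / 0.6094 ≈ −€331 million.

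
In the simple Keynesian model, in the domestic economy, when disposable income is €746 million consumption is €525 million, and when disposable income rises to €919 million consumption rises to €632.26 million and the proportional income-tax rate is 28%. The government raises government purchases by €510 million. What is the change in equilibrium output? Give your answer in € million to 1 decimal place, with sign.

+€921.2 million

MPC = ΔC/ΔYd = (632.26 − 525)/(919 − 746) = 107.26/173 = 0.62.
Expenditure multiplier = 1/(1 − c(1−t)) = 1/(1 − 0.62×0.72) = 1/0.5536 ≈ 1.806.
ΔY = k × ΔG = (+€510 million) / 0.5536 ≈ +€921.2 million.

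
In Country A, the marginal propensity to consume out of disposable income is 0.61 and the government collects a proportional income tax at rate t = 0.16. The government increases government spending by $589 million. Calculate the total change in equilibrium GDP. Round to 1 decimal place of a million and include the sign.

Expenditure multiplier = 1/(1 − c(1−t)) = 1/(1 − 0.61×0.84) = 1/0.4876 ≈ 2.051.
ΔY = k × ΔG = (+$589 million) / 0.4876 ≈ +$1,208 million.

+$1,208.0 million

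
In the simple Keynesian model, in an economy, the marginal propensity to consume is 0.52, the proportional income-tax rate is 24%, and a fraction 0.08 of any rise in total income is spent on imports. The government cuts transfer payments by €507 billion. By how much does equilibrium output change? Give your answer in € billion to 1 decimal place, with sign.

The transfer change shifts disposable income by −€507 billion, so first-round consumption changes by c·ΔTR = 0.52 × (−€507 billion) = −€263.64 billion.
Expenditure multiplier = 1/(1 − c(1−t) + m) = 1/(1 − 0.52×0.76 + 0.08) = 1/0.6848 ≈ 1.46.
The transfer multiplier is c × k ≈ 0.759, so ΔY = k × (c·ΔTR) = (−€263.64 billion) / 0.6848 ≈ −€385 billion.

−€385.0 billion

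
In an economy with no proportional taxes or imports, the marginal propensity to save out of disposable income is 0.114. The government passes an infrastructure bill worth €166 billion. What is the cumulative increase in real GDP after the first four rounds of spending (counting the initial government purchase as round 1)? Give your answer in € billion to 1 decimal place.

MPC = 1 − MPS = 1 − 0.114 = 0.886.
Round 1 adds ΔG = €166 billion; each later round is MPC = 0.886 times the previous.
After 4 rounds: 166 + 147.076 + 130.309336 + 115.454071696 = ΔG·(1 − c^4)/(1 − c) = 166 × (1 − 0.616218720016)/0.114 ≈ €558.8 billion.

€558.8 billion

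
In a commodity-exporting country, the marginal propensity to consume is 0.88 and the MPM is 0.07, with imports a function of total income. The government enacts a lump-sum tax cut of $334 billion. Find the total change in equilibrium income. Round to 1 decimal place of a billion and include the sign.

+$1,546.9 billion

A lump-sum tax change of −$334 billion shifts disposable income by +$334 billion; first-round consumption changes by −c × ΔT = −0.88 × (−$334 billion) = +$293.92 billion.
Expenditure multiplier = 1/(1 − c + m) = 1/(1 − 0.88 + 0.07) = 1/0.19 ≈ 5.263.
The tax multiplier is −c × k ≈ −4.632, so ΔY = k × (−c·ΔT) = (+$293.92 billion) / 0.19 ≈ +$1,546.9 billion.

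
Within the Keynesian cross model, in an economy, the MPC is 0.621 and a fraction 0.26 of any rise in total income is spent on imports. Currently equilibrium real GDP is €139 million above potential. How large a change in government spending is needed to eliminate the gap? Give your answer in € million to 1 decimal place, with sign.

Spending multiplier = 1/(1 − c + m) = 1/(1 − 0.621 + 0.26) = 1/0.639 ≈ 1.565.
Need ΔY = −€139 million, so ΔG = ΔY/k = (−€139 million) × 0.639 ≈ −€88.8 million.
The government should cut government spending by €88.8 million.

−€88.8 million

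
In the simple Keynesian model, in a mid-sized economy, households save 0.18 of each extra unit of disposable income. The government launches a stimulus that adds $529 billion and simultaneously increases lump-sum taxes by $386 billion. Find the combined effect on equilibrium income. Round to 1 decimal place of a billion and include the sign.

MPC = 1 − MPS = 1 − 0.18 = 0.82.
Expenditure multiplier = 1/(1 − MPC) = 1/(1 − 0.82) = 1/0.18 ≈ 5.556.
ΔG contributes k·ΔG = (+$529 billion) / 0.18 ≈ +$2,938.9 billion.
ΔT of +$386 billion changes first-round spending by −c·ΔT = −$316.52 billion, contributing k·(−c·ΔT) = (−$316.52 billion) / 0.18 ≈ −$1,758.4 billion.
Net ΔY = k(ΔG − c·ΔT) = (+$212.48 billion) / 0.18 ≈ +$1,180.4 billion.

+$1,180.4 billion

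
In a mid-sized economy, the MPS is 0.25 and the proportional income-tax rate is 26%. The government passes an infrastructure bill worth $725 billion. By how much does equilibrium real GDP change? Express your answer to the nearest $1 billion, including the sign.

MPC = 1 − MPS = 1 − 0.25 = 0.75.
Expenditure multiplier = 1/(1 − c(1−t)) = 1/(1 − 0.75×0.74) = 1/0.445 ≈ 2.247.
ΔY = k × ΔG = (+$725 billion) / 0.445 ≈ +$1,629 billion.

+$1,629 billion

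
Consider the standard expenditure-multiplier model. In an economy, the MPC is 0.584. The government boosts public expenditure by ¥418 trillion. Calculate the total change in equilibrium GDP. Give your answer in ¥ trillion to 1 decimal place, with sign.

+¥1,004.8 trillion

Government-spending multiplier = 1/(1 − MPC) = 1/(1 − 0.584) = 1/0.416 ≈ 2.404.
ΔY = k × ΔG = (+¥418 trillion) / 0.416 ≈ +¥1,004.8 trillion.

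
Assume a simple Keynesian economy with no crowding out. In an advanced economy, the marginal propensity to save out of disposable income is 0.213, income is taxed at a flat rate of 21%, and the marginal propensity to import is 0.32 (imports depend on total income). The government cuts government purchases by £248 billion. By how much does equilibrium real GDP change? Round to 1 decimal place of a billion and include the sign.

MPC = 1 − MPS = 1 − 0.213 = 0.787.
Spending multiplier = 1/(1 − c(1−t) + m) = 1/(1 − 0.787×0.79 + 0.32) = 1/0.69827 ≈ 1.432.
ΔY = k × ΔG = (−£248 billion) / 0.69827 ≈ −£355.2 billion.

−£355.2 billion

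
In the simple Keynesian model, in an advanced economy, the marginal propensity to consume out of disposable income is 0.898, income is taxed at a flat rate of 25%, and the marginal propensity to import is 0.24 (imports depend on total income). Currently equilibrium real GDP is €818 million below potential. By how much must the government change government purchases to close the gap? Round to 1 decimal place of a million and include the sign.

+€463.4 million

Spending multiplier = 1/(1 − c(1−t) + m) = 1/(1 − 0.898×0.75 + 0.24) = 1/0.5665 ≈ 1.765.
Need ΔY = +€818 million, so ΔG = ΔY/k = (+€818 million) × 0.5665 ≈ +€463.4 million.
The government should increase government purchases by €463.4 million.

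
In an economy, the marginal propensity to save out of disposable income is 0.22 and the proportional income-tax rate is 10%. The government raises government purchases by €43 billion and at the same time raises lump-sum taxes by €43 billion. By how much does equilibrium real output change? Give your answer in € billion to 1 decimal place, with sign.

+€31.7 billion

MPC = 1 − MPS = 1 − 0.22 = 0.78.
Expenditure multiplier = 1/(1 − c(1−t)) = 1/(1 − 0.78×0.9) = 1/0.298 ≈ 3.356.
ΔG contributes k·ΔG = (+€43 billion) / 0.298 ≈ +€144.3 billion.
ΔT of +€43 billion changes first-round spending by −c·ΔT = −€33.54 billion, contributing k·(−c·ΔT) = (−€33.54 billion) / 0.298 ≈ −€112.6 billion.
Net ΔY = k(ΔG − c·ΔT) = (+€9.46 billion) / 0.298 ≈ +€31.7 billion.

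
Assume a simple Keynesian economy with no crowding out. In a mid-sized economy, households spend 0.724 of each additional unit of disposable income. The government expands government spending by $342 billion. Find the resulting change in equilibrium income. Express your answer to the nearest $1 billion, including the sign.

+$1,239 billion

Spending multiplier = 1/(1 − MPC) = 1/(1 − 0.724) = 1/0.276 ≈ 3.623.
ΔY = k × ΔG = (+$342 billion) / 0.276 ≈ +$1,239 billion.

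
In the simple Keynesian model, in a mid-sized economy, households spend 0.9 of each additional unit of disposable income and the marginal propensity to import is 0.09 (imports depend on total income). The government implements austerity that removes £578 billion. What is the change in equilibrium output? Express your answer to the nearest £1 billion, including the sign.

−£3,042 billion

Expenditure multiplier = 1/(1 − c + m) = 1/(1 − 0.9 + 0.09) = 1/0.19 ≈ 5.263.
ΔY = k × ΔG = (−£578 billion) / 0.19 ≈ −£3,042 billion.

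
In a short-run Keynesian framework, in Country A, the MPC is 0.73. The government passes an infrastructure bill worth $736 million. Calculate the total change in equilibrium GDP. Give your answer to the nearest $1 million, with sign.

+$2,726 million

Government-spending multiplier = 1/(1 − MPC) = 1/(1 − 0.73) = 1/0.27 ≈ 3.704.
ΔY = k × ΔG = (+$736 million) / 0.27 ≈ +$2,726 million.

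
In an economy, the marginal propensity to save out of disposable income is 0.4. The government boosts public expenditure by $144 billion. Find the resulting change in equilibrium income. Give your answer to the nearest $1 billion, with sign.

MPC = 1 − MPS = 1 − 0.4 = 0.6.
Expenditure multiplier = 1/(1 − MPC) = 1/(1 − 0.6) = 1/0.4 = 2.5.
ΔY = k × ΔG = (+$144 billion) / 0.4 = +$360 billion.

+$360 billion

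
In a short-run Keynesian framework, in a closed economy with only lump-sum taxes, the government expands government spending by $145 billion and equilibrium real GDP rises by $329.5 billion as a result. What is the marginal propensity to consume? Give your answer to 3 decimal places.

Implied spending multiplier k = ΔY/ΔG = 329.5/145 ≈ 2.2724.
Since k = 1/(1 − MPC), MPC = 1 − 1/k = 1 − ΔG/ΔY = 1 − 145/329.5 ≈ 0.560.

0.560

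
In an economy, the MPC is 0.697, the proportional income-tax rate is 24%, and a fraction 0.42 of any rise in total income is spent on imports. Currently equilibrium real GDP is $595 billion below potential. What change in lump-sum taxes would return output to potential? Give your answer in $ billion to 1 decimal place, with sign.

Spending multiplier = 1/(1 − c(1−t) + m) = 1/(1 − 0.697×0.76 + 0.42) = 1/0.89028 ≈ 1.123.
Tax multiplier = −c·k = −0.697/0.89028 ≈ −0.783. Need ΔY = +$595 billion, so ΔT = ΔY/(−c·k) = −(+$595 billion) × 0.89028 / 0.697 ≈ −$760 billion.
The government should cut lump-sum taxes by $760 billion.

−$760.0 billion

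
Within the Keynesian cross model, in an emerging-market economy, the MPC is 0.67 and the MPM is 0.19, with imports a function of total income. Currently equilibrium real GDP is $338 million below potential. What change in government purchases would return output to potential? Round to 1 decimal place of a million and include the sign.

+$175.8 million

Spending multiplier = 1/(1 − c + m) = 1/(1 − 0.67 + 0.19) = 1/0.52 ≈ 1.923.
Need ΔY = +$338 million, so ΔG = ΔY/k = (+$338 million) × 0.52 ≈ +$175.8 million.
The government should increase government purchases by $175.8 million.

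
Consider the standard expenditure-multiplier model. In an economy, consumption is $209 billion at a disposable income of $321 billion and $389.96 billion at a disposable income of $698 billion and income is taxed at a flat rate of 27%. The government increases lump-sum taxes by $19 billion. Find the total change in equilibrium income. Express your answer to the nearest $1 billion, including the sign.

−$14 billion

MPC = ΔC/ΔYd = (389.96 − 209)/(698 − 321) = 180.96/377 = 0.48.
A lump-sum tax change of +$19 billion shifts disposable income by −$19 billion; first-round consumption changes by −c × ΔT = −0.48 × (+$19 billion) = −$9.12 billion.
Expenditure multiplier = 1/(1 − c(1−t)) = 1/(1 − 0.48×0.73) = 1/0.6496 ≈ 1.539.
The tax multiplier is −c × k ≈ −0.739, so ΔY = k × (−c·ΔT) = (−$9.12 billion) / 0.6496 ≈ −$14 billion.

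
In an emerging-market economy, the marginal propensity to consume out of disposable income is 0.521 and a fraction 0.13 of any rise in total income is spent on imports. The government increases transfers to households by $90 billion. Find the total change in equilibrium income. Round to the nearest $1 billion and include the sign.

+$77 billion

The transfer change shifts disposable income by +$90 billion, so first-round consumption changes by c·ΔTR = 0.521 × (+$90 billion) = +$46.89 billion.
Expenditure multiplier = 1/(1 − c + m) = 1/(1 − 0.521 + 0.13) = 1/0.609 ≈ 1.642.
The transfer multiplier is c × k ≈ 0.856, so ΔY = k × (c·ΔTR) = (+$46.89 billion) / 0.609 ≈ +$77 billion.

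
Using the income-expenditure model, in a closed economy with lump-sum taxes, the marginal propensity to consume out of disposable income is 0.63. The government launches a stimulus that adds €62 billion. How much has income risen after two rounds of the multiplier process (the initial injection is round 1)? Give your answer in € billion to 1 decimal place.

€101.1 billion

Round 1 adds ΔG = €62 billion; each later round is MPC = 0.63 times the previous.
After 2 rounds: 62 + 39.06 = ΔG·(1 − c^2)/(1 − c) = 62 × (1 − 0.3969)/0.37 ≈ €101.1 billion.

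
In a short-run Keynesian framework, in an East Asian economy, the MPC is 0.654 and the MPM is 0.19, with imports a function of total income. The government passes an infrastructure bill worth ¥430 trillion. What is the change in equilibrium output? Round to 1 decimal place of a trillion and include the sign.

+¥802.2 trillion

Spending multiplier = 1/(1 − c + m) = 1/(1 − 0.654 + 0.19) = 1/0.536 ≈ 1.866.
ΔY = k × ΔG = (+¥430 trillion) / 0.536 ≈ +¥802.2 trillion.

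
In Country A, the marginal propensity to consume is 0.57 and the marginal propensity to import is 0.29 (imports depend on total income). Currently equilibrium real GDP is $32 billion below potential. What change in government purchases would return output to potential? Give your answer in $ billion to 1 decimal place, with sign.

+$23.0 billion

Spending multiplier = 1/(1 − c + m) = 1/(1 − 0.57 + 0.29) = 1/0.72 ≈ 1.389.
Need ΔY = +$32 billion, so ΔG = ΔY/k = (+$32 billion) × 0.72 ≈ +$23 billion.
The government should increase government purchases by $23 billion.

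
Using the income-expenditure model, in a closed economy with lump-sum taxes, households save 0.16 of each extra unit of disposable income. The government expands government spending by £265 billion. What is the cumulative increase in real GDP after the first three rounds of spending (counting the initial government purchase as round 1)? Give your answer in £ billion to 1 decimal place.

MPC = 1 − MPS = 1 − 0.16 = 0.84.
Round 1 adds ΔG = £265 billion; each later round is MPC = 0.84 times the previous.
After 3 rounds: 265 + 222.6 + 186.984 = ΔG·(1 − c^3)/(1 − c) = 265 × (1 − 0.592704)/0.16 ≈ £674.6 billion.

£674.6 billion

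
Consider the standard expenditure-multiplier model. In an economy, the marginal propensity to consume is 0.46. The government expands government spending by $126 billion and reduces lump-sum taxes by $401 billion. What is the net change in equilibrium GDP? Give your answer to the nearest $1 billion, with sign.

Expenditure multiplier = 1/(1 − MPC) = 1/(1 − 0.46) = 1/0.54 ≈ 1.852.
ΔG contributes k·ΔG = (+$126 billion) / 0.54 ≈ +$233.3 billion.
ΔT of −$401 billion changes first-round spending by −c·ΔT = +$184.46 billion, contributing k·(−c·ΔT) = (+$184.46 billion) / 0.54 ≈ +$341.6 billion.
Net ΔY = k(ΔG − c·ΔT) = (+$310.46 billion) / 0.54 ≈ +$575 billion.

+$575 billion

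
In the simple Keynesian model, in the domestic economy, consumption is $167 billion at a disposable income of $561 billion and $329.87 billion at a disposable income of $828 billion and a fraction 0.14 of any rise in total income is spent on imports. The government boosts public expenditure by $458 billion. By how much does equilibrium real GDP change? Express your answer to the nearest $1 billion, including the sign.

MPC = ΔC/ΔYd = (329.87 − 167)/(828 − 561) = 162.87/267 = 0.61.
Spending multiplier = 1/(1 − c + m) = 1/(1 − 0.61 + 0.14) = 1/0.53 ≈ 1.887.
ΔY = k × ΔG = (+$458 billion) / 0.53 ≈ +$864 billion.

+$864 billion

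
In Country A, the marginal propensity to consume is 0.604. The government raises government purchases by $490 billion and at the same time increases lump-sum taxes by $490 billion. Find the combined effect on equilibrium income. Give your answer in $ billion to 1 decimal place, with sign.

Expenditure multiplier = 1/(1 − MPC) = 1/(1 − 0.604) = 1/0.396 ≈ 2.525.
ΔG contributes k·ΔG = (+$490 billion) / 0.396 ≈ +$1,237.4 billion.
ΔT of +$490 billion changes first-round spending by −c·ΔT = −$295.96 billion, contributing k·(−c·ΔT) = (−$295.96 billion) / 0.396 ≈ −$747.4 billion.
With ΔG = ΔT and no other leakages, the balanced-budget multiplier is 1, so ΔY = ΔG = +$490 billion.

+$490.0 billion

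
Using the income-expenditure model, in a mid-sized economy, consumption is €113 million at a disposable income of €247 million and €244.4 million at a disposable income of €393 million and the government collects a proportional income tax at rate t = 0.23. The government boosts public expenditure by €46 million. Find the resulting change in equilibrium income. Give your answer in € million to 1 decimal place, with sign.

+€149.8 million

MPC = ΔC/ΔYd = (244.4 − 113)/(393 − 247) = 131.4/146 = 0.9.
Government-spending multiplier = 1/(1 − c(1−t)) = 1/(1 − 0.9×0.77) = 1/0.307 ≈ 3.257.
ΔY = k × ΔG = (+€46 million) / 0.307 ≈ +€149.8 million.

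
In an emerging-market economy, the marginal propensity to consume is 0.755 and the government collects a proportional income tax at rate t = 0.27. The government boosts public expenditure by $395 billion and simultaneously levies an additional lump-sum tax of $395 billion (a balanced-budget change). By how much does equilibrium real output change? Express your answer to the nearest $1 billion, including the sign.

Expenditure multiplier = 1/(1 − c(1−t)) = 1/(1 − 0.755×0.73) = 1/0.44885 ≈ 2.228.
ΔG contributes k·ΔG = (+$395 billion) / 0.44885 ≈ +$880 billion.
ΔT of +$395 billion changes first-round spending by −c·ΔT = −$298.225 billion, contributing k·(−c·ΔT) = (−$298.225 billion) / 0.44885 ≈ −$664.4 billion.
Net ΔY = k(ΔG − c·ΔT) = (+$96.775 billion) / 0.44885 ≈ +$216 billion.

+$216 billion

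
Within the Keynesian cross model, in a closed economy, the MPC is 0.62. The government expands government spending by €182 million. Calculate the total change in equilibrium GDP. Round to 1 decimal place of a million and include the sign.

Expenditure multiplier = 1/(1 − MPC) = 1/(1 − 0.62) = 1/0.38 ≈ 2.632.
ΔY = k × ΔG = (+€182 million) / 0.38 ≈ +€478.9 million.

+€478.9 million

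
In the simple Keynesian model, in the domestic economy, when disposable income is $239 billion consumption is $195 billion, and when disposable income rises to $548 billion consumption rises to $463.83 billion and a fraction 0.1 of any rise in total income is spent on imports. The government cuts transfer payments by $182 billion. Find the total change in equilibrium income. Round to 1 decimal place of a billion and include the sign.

−$688.4 billion

MPC = ΔC/ΔYd = (463.83 − 195)/(548 − 239) = 268.83/309 = 0.87.
The transfer change shifts disposable income by −$182 billion, so first-round consumption changes by c·ΔTR = 0.87 × (−$182 billion) = −$158.34 billion.
Expenditure multiplier = 1/(1 − c + m) = 1/(1 − 0.87 + 0.1) = 1/0.23 ≈ 4.348.
The transfer multiplier is c × k ≈ 3.783, so ΔY = k × (c·ΔTR) = (−$158.34 billion) / 0.23 ≈ −$688.4 billion.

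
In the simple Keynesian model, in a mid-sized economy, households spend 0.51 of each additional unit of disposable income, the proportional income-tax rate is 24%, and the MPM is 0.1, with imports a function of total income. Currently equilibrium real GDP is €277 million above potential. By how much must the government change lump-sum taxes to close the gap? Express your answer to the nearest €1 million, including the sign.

Spending multiplier = 1/(1 − c(1−t) + m) = 1/(1 − 0.51×0.76 + 0.1) = 1/0.7124 ≈ 1.404.
Tax multiplier = −c·k = −0.51/0.7124 ≈ −0.716. Need ΔY = −€277 million, so ΔT = ΔY/(−c·k) = −(−€277 million) × 0.7124 / 0.51 ≈ +€387 million.
The government should raise lump-sum taxes by €387 million.

+€387 million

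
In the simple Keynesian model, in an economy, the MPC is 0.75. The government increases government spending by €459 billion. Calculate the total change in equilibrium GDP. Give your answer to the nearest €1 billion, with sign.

Government-spending multiplier = 1/(1 − MPC) = 1/(1 − 0.75) = 1/0.25 = 4.
ΔY = k × ΔG = (+€459 billion) / 0.25 = +€1,836 billion.

+€1,836 billion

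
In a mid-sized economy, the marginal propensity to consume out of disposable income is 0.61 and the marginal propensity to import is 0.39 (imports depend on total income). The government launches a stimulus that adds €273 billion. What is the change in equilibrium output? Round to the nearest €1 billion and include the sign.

+€350 billion

Spending multiplier = 1/(1 − c + m) = 1/(1 − 0.61 + 0.39) = 1/0.78 ≈ 1.282.
ΔY = k × ΔG = (+€273 billion) / 0.78 = +€350 billion.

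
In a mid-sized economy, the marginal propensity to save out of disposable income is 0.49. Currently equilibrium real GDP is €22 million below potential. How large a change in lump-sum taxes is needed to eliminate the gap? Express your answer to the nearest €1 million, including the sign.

−€21 million

MPC = 1 − MPS = 1 − 0.49 = 0.51.
Spending multiplier = 1/(1 − MPC) = 1/(1 − 0.51) = 1/0.49 ≈ 2.041.
Tax multiplier = −c·k = −0.51/0.49 ≈ −1.041. Need ΔY = +€22 million, so ΔT = ΔY/(−c·k) = −(+€22 million) × 0.49 / 0.51 ≈ −€21 million.
The government should cut lump-sum taxes by €21 million.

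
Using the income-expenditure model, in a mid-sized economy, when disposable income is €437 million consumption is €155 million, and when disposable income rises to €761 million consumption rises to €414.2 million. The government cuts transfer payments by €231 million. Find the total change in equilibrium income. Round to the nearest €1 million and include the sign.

MPC = ΔC/ΔYd = (414.2 − 155)/(761 − 437) = 259.2/324 = 0.8.
The transfer change shifts disposable income by −€231 million, so first-round consumption changes by c·ΔTR = 0.8 × (−€231 million) = −€184.8 million.
Expenditure multiplier = 1/(1 − MPC) = 1/(1 − 0.8) = 1/0.2 = 5.
The transfer multiplier is c × k = 4, so ΔY = k × (c·ΔTR) = (−€184.8 million) / 0.2 = −€924 million.

−€924 million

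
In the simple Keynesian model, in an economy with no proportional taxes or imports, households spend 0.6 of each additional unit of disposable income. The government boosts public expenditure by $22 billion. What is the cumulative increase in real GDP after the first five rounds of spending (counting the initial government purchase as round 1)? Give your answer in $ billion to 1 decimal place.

Round 1 adds ΔG = $22 billion; each later round is MPC = 0.6 times the previous.
After 5 rounds: 22 + 13.2 + 7.92 + 4.752 + 2.8512 = ΔG·(1 − c^5)/(1 − c) = 22 × (1 − 0.07776)/0.4 ≈ $50.7 billion.

$50.7 billion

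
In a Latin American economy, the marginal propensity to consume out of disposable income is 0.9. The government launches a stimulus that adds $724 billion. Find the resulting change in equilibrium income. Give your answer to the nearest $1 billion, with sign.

Spending multiplier = 1/(1 − MPC) = 1/(1 − 0.9) = 1/0.1 = 10.
ΔY = k × ΔG = (+$724 billion) / 0.1 = +$7,240 billion.

+$7,240 billion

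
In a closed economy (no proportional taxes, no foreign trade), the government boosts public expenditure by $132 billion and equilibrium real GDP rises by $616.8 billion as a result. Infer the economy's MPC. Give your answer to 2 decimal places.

0.79

Implied spending multiplier k = ΔY/ΔG = 616.8/132 ≈ 4.6727.
Since k = 1/(1 − MPC), MPC = 1 − 1/k = 1 − ΔG/ΔY = 1 − 132/616.8 ≈ 0.79.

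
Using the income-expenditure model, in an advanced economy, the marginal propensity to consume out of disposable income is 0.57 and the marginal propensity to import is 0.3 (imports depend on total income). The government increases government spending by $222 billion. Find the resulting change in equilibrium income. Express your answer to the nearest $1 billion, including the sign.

Government-spending multiplier = 1/(1 − c + m) = 1/(1 − 0.57 + 0.3) = 1/0.73 ≈ 1.37.
ΔY = k × ΔG = (+$222 billion) / 0.73 ≈ +$304 billion.

+$304 billion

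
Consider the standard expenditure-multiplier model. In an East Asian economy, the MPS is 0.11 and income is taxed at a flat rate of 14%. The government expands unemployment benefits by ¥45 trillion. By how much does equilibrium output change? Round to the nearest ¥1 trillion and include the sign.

MPC = 1 − MPS = 1 − 0.11 = 0.89.
The transfer change shifts disposable income by +¥45 trillion, so first-round consumption changes by c·ΔTR = 0.89 × (+¥45 trillion) = +¥40.05 trillion.
Expenditure multiplier = 1/(1 − c(1−t)) = 1/(1 − 0.89×0.86) = 1/0.2346 ≈ 4.263.
The transfer multiplier is c × k ≈ 3.794, so ΔY = k × (c·ΔTR) = (+¥40.05 trillion) / 0.2346 ≈ +¥171 trillion.

+¥171 trillion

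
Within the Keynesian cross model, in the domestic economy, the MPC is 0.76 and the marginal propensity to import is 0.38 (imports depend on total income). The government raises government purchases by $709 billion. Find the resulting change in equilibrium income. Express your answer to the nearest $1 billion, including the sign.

+$1,144 billion

Spending multiplier = 1/(1 − c + m) = 1/(1 − 0.76 + 0.38) = 1/0.62 ≈ 1.613.
ΔY = k × ΔG = (+$709 billion) / 0.62 ≈ +$1,144 billion.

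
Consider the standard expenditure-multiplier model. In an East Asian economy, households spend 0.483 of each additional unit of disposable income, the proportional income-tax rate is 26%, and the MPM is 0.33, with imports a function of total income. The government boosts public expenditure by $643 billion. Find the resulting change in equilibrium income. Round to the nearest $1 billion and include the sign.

Expenditure multiplier = 1/(1 − c(1−t) + m) = 1/(1 − 0.483×0.74 + 0.33) = 1/0.97258 ≈ 1.028.
ΔY = k × ΔG = (+$643 billion) / 0.97258 ≈ +$661 billion.

+$661 billion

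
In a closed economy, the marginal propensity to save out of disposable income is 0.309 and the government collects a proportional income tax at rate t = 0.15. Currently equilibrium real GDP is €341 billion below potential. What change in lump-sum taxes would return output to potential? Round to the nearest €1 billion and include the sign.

−€204 billion

MPC = 1 − MPS = 1 − 0.309 = 0.691.
Spending multiplier = 1/(1 − c(1−t)) = 1/(1 − 0.691×0.85) = 1/0.41265 ≈ 2.423.
Tax multiplier = −c·k = −0.691/0.41265 ≈ −1.675. Need ΔY = +€341 billion, so ΔT = ΔY/(−c·k) = −(+€341 billion) × 0.41265 / 0.691 ≈ −€204 billion.
The government should cut lump-sum taxes by €204 billion.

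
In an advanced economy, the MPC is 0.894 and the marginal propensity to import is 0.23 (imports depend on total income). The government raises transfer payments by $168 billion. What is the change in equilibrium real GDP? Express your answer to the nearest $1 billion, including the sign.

+$447 billion

The transfer change shifts disposable income by +$168 billion, so first-round consumption changes by c·ΔTR = 0.894 × (+$168 billion) = +$150.192 billion.
Expenditure multiplier = 1/(1 − c + m) = 1/(1 − 0.894 + 0.23) = 1/0.336 ≈ 2.976.
The transfer multiplier is c × k ≈ 2.661, so ΔY = k × (c·ΔTR) = (+$150.192 billion) / 0.336 = +$447 billion.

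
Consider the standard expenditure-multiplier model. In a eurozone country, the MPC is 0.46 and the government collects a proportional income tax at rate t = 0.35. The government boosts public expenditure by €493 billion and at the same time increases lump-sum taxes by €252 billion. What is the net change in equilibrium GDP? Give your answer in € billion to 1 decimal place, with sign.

Expenditure multiplier = 1/(1 − c(1−t)) = 1/(1 − 0.46×0.65) = 1/0.701 ≈ 1.427.
ΔG contributes k·ΔG = (+€493 billion) / 0.701 ≈ +€703.3 billion.
ΔT of +€252 billion changes first-round spending by −c·ΔT = −€115.92 billion, contributing k·(−c·ΔT) = (−€115.92 billion) / 0.701 ≈ −€165.4 billion.
Net ΔY = k(ΔG − c·ΔT) = (+€377.08 billion) / 0.701 ≈ +€537.9 billion.

+€537.9 billion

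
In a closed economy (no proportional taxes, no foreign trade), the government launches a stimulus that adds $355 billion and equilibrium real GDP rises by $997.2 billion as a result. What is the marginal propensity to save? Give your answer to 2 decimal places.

Implied spending multiplier k = ΔY/ΔG = 997.2/355 ≈ 2.809.
Since k = 1/(1 − MPC), MPC = 1 − 1/k = 1 − ΔG/ΔY = 1 − 355/997.2 ≈ 0.64.
MPS = 1 − MPC = 0.36.

0.36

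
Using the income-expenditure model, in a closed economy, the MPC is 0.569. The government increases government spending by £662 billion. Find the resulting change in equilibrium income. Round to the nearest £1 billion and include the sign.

Expenditure multiplier = 1/(1 − MPC) = 1/(1 − 0.569) = 1/0.431 ≈ 2.32.
ΔY = k × ΔG = (+£662 billion) / 0.431 ≈ +£1,536 billion.

+£1,536 billion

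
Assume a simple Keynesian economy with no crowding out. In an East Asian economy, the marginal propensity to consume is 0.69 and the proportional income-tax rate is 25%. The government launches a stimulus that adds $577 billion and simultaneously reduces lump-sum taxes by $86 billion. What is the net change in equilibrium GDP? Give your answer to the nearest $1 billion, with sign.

+$1,319 billion

Expenditure multiplier = 1/(1 − c(1−t)) = 1/(1 − 0.69×0.75) = 1/0.4825 ≈ 2.073.
ΔG contributes k·ΔG = (+$577 billion) / 0.4825 ≈ +$1,195.9 billion.
ΔT of −$86 billion changes first-round spending by −c·ΔT = +$59.34 billion, contributing k·(−c·ΔT) = (+$59.34 billion) / 0.4825 ≈ +$123 billion.
Net ΔY = k(ΔG − c·ΔT) = (+$636.34 billion) / 0.4825 ≈ +$1,319 billion.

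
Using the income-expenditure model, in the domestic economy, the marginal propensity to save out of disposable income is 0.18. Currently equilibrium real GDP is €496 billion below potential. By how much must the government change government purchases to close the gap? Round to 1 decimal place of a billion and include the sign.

+€89.3 billion

MPC = 1 − MPS = 1 − 0.18 = 0.82.
Spending multiplier = 1/(1 − MPC) = 1/(1 − 0.82) = 1/0.18 ≈ 5.556.
Need ΔY = +€496 billion, so ΔG = ΔY/k = (+€496 billion) × 0.18 ≈ +€89.3 billion.
The government should increase government purchases by €89.3 billion.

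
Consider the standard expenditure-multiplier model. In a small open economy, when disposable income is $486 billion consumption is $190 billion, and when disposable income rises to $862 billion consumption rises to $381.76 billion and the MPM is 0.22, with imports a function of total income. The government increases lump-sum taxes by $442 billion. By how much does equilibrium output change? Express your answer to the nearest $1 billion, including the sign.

MPC = ΔC/ΔYd = (381.76 − 190)/(862 − 486) = 191.76/376 = 0.51.
A lump-sum tax change of +$442 billion shifts disposable income by −$442 billion; first-round consumption changes by −c × ΔT = −0.51 × (+$442 billion) = −$225.42 billion.
Expenditure multiplier = 1/(1 − c + m) = 1/(1 − 0.51 + 0.22) = 1/0.71 ≈ 1.408.
The tax multiplier is −c × k ≈ −0.718, so ΔY = k × (−c·ΔT) = (−$225.42 billion) / 0.71 ≈ −$317 billion.

−$317 billion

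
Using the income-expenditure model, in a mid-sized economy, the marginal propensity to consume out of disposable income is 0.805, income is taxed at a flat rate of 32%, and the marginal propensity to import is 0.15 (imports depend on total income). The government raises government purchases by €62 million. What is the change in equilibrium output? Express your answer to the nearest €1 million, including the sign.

+€103 million

Government-spending multiplier = 1/(1 − c(1−t) + m) = 1/(1 − 0.805×0.68 + 0.15) = 1/0.6026 ≈ 1.659.
ΔY = k × ΔG = (+€62 million) / 0.6026 ≈ +€103 million.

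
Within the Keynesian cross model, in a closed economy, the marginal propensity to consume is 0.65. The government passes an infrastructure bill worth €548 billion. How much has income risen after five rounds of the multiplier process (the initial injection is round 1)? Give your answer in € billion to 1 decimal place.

€1,384.0 billion

Round 1 adds ΔG = €548 billion; each later round is MPC = 0.65 times the previous.
After 5 rounds: 548 + 356.2 + 231.53 + 150.4945 + 97.821425 = ΔG·(1 − c^5)/(1 − c) = 548 × (1 − 0.1160290625)/0.35 ≈ €1,384 billion.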